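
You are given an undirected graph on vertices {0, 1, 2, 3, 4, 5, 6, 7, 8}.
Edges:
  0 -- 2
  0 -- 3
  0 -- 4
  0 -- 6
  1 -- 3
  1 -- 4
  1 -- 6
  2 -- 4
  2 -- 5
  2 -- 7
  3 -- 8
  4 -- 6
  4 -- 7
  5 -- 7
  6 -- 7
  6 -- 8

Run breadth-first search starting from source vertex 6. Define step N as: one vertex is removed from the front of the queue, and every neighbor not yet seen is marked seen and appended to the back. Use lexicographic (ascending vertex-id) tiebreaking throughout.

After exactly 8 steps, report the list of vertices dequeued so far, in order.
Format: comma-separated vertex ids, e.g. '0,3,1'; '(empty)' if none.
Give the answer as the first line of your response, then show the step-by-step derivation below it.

6,0,1,4,7,8,2,3

step 1: dequeue 6; queue=[0,1,4,7,8]; order=6
step 2: dequeue 0; queue=[1,4,7,8,2,3]; order=6,0
step 3: dequeue 1; queue=[4,7,8,2,3]; order=6,0,1
step 4: dequeue 4; queue=[7,8,2,3]; order=6,0,1,4
step 5: dequeue 7; queue=[8,2,3,5]; order=6,0,1,4,7
step 6: dequeue 8; queue=[2,3,5]; order=6,0,1,4,7,8
step 7: dequeue 2; queue=[3,5]; order=6,0,1,4,7,8,2
step 8: dequeue 3; queue=[5]; order=6,0,1,4,7,8,2,3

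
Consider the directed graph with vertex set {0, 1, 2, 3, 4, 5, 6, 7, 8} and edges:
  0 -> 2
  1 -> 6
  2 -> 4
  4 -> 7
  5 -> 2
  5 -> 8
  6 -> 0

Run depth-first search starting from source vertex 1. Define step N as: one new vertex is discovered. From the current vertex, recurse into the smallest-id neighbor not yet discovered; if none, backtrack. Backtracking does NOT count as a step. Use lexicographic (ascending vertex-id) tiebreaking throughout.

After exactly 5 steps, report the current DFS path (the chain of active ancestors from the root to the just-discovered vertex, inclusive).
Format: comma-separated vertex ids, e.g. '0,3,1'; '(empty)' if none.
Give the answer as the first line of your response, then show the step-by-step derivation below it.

1,6,0,2,4

step 1: discover 1; path=1; order=1
step 2: discover 6; path=1>6; order=1,6
step 3: discover 0; path=1>6>0; order=1,6,0
step 4: discover 2; path=1>6>0>2; order=1,6,0,2
step 5: discover 4; path=1>6>0>2>4; order=1,6,0,2,4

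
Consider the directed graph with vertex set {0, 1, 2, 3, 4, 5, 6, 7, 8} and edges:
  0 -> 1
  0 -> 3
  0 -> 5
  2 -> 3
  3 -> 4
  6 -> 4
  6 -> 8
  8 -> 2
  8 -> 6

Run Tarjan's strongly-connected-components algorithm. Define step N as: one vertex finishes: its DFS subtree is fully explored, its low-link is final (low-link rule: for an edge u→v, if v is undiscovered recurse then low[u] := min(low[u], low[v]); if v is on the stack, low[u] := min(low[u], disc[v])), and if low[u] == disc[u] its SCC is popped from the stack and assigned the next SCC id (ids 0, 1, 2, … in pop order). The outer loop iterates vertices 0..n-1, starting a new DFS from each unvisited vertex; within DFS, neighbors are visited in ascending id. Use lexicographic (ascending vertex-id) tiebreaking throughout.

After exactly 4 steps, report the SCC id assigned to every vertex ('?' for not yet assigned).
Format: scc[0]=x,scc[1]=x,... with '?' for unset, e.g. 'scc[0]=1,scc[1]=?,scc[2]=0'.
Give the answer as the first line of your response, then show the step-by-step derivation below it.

scc[0]=?,scc[1]=0,scc[2]=?,scc[3]=2,scc[4]=1,scc[5]=3,scc[6]=?,scc[7]=?,scc[8]=?

step 1: low=(low[0]=0,low[1]=1,low[2]=?,low[3]=?,low[4]=?,low[5]=?,low[6]=?,low[7]=?,low[8]=?); scc=(scc[0]=?,scc[1]=0,scc[2]=?,scc[3]=?,scc[4]=?,scc[5]=?,scc[6]=?,scc[7]=?,scc[8]=?)
step 2: low=(low[0]=0,low[1]=1,low[2]=?,low[3]=2,low[4]=3,low[5]=?,low[6]=?,low[7]=?,low[8]=?); scc=(scc[0]=?,scc[1]=0,scc[2]=?,scc[3]=?,scc[4]=1,scc[5]=?,scc[6]=?,scc[7]=?,scc[8]=?)
step 3: low=(low[0]=0,low[1]=1,low[2]=?,low[3]=2,low[4]=3,low[5]=?,low[6]=?,low[7]=?,low[8]=?); scc=(scc[0]=?,scc[1]=0,scc[2]=?,scc[3]=2,scc[4]=1,scc[5]=?,scc[6]=?,scc[7]=?,scc[8]=?)
step 4: low=(low[0]=0,low[1]=1,low[2]=?,low[3]=2,low[4]=3,low[5]=4,low[6]=?,low[7]=?,low[8]=?); scc=(scc[0]=?,scc[1]=0,scc[2]=?,scc[3]=2,scc[4]=1,scc[5]=3,scc[6]=?,scc[7]=?,scc[8]=?)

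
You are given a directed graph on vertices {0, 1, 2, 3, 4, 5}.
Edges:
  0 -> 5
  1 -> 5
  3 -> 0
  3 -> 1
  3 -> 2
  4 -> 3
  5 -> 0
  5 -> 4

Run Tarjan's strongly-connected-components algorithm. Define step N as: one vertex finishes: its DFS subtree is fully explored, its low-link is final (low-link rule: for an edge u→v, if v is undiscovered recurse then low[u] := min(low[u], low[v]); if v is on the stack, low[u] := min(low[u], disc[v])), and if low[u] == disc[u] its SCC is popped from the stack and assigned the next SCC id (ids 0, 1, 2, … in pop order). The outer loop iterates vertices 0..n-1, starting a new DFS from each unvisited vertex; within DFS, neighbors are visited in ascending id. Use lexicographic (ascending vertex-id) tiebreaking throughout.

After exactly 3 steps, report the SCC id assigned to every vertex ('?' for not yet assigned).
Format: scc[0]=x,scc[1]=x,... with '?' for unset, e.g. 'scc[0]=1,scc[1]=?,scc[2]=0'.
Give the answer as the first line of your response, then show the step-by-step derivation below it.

scc[0]=?,scc[1]=?,scc[2]=0,scc[3]=?,scc[4]=?,scc[5]=?

step 1: low=(low[0]=0,low[1]=1,low[2]=?,low[3]=0,low[4]=2,low[5]=0); scc=(scc[0]=?,scc[1]=?,scc[2]=?,scc[3]=?,scc[4]=?,scc[5]=?)
step 2: low=(low[0]=0,low[1]=1,low[2]=5,low[3]=0,low[4]=2,low[5]=0); scc=(scc[0]=?,scc[1]=?,scc[2]=0,scc[3]=?,scc[4]=?,scc[5]=?)
step 3: low=(low[0]=0,low[1]=1,low[2]=5,low[3]=0,low[4]=2,low[5]=0); scc=(scc[0]=?,scc[1]=?,scc[2]=0,scc[3]=?,scc[4]=?,scc[5]=?)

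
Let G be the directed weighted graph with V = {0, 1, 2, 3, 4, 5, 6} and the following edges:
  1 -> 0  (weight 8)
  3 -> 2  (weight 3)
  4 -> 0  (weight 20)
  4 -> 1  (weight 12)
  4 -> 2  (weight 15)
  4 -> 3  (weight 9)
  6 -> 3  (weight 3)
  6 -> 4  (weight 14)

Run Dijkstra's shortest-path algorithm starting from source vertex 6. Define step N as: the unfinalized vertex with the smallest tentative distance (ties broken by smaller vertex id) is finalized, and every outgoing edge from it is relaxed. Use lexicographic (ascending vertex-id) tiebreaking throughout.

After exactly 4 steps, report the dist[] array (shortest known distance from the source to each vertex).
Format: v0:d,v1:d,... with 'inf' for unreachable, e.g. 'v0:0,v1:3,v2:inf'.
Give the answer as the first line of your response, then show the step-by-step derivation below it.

v0:34,v1:26,v2:6,v3:3,v4:14,v5:inf,v6:0

step 1: dist = v0:inf,v1:inf,v2:inf,v3:3,v4:14,v5:inf,v6:0
step 2: dist = v0:inf,v1:inf,v2:6,v3:3,v4:14,v5:inf,v6:0
step 3: dist = v0:inf,v1:inf,v2:6,v3:3,v4:14,v5:inf,v6:0
step 4: dist = v0:34,v1:26,v2:6,v3:3,v4:14,v5:inf,v6:0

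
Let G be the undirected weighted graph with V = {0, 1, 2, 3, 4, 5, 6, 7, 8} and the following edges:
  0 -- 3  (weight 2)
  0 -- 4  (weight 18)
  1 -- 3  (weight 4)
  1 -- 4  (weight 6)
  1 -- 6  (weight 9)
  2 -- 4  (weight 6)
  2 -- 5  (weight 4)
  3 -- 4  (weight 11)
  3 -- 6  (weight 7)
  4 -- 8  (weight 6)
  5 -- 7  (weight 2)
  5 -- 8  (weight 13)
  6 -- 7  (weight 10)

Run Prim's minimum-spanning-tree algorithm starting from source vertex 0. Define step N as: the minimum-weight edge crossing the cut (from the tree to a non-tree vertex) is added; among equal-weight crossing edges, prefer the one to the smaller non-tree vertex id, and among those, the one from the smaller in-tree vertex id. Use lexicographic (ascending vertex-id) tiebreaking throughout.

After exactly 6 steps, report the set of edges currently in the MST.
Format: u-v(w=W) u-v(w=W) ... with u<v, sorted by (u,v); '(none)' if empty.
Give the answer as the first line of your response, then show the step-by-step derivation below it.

0-3(w=2) 1-3(w=4) 1-4(w=6) 2-4(w=6) 2-5(w=4) 5-7(w=2)

step 1: add edge 0-3 (w=2); MST = {0-3(w=2)}
step 2: add edge 1-3 (w=4); MST = {0-3(w=2) 1-3(w=4)}
step 3: add edge 1-4 (w=6); MST = {0-3(w=2) 1-3(w=4) 1-4(w=6)}
step 4: add edge 2-4 (w=6); MST = {0-3(w=2) 1-3(w=4) 1-4(w=6) 2-4(w=6)}
step 5: add edge 2-5 (w=4); MST = {0-3(w=2) 1-3(w=4) 1-4(w=6) 2-4(w=6) 2-5(w=4)}
step 6: add edge 5-7 (w=2); MST = {0-3(w=2) 1-3(w=4) 1-4(w=6) 2-4(w=6) 2-5(w=4) 5-7(w=2)}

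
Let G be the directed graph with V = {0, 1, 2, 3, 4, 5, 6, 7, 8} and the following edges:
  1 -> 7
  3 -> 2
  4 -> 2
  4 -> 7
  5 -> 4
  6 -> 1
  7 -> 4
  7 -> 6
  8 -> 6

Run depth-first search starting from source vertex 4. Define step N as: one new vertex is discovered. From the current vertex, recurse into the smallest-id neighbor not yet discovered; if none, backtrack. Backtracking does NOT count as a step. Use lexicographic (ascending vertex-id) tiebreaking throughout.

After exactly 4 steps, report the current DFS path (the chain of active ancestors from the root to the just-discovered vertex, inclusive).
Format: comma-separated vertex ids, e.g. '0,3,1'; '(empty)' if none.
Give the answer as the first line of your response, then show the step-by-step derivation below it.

4,7,6

step 1: discover 4; path=4; order=4
step 2: discover 2; path=4>2; order=4,2
step 3: discover 7; path=4>7; order=4,2,7
step 4: discover 6; path=4>7>6; order=4,2,7,6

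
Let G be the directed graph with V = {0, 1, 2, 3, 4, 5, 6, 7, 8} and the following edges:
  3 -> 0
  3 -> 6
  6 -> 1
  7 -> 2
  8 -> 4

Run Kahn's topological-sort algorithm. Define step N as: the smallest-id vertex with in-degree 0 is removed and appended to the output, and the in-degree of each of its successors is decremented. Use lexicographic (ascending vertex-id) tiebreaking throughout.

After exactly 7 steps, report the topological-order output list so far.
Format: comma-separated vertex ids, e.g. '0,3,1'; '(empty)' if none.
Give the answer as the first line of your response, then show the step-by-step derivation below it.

3,0,5,6,1,7,2

step 1: output 3; order=[3]; indeg=(0,1,1,0,1,0,0,0,0)
step 2: output 0; order=[3,0]; indeg=(0,1,1,0,1,0,0,0,0)
step 3: output 5; order=[3,0,5]; indeg=(0,1,1,0,1,0,0,0,0)
step 4: output 6; order=[3,0,5,6]; indeg=(0,0,1,0,1,0,0,0,0)
step 5: output 1; order=[3,0,5,6,1]; indeg=(0,0,1,0,1,0,0,0,0)
step 6: output 7; order=[3,0,5,6,1,7]; indeg=(0,0,0,0,1,0,0,0,0)
step 7: output 2; order=[3,0,5,6,1,7,2]; indeg=(0,0,0,0,1,0,0,0,0)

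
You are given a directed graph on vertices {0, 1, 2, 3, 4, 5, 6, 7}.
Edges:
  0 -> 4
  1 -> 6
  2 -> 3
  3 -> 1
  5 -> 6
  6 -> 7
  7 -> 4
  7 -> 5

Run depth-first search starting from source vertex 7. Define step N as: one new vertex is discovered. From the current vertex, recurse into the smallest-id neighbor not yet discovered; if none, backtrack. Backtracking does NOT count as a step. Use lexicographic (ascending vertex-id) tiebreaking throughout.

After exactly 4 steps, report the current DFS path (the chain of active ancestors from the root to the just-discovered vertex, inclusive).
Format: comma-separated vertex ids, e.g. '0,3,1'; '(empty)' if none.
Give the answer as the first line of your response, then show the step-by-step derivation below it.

7,5,6

step 1: discover 7; path=7; order=7
step 2: discover 4; path=7>4; order=7,4
step 3: discover 5; path=7>5; order=7,4,5
step 4: discover 6; path=7>5>6; order=7,4,5,6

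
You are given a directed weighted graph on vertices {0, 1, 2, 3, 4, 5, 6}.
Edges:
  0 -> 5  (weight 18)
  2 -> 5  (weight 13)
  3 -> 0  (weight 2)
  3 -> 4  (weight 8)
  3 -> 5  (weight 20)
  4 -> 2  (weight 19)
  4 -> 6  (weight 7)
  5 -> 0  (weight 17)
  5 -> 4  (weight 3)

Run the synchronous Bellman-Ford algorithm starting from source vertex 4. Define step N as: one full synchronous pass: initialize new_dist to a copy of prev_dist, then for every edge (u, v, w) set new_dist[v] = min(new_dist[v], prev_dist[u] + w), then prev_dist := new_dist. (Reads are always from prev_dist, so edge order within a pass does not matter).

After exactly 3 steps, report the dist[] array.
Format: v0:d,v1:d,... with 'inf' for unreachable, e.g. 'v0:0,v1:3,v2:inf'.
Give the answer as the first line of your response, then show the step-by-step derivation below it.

v0:49,v1:inf,v2:19,v3:inf,v4:0,v5:32,v6:7

step 1: dist = v0:inf,v1:inf,v2:19,v3:inf,v4:0,v5:inf,v6:7
step 2: dist = v0:inf,v1:inf,v2:19,v3:inf,v4:0,v5:32,v6:7
step 3: dist = v0:49,v1:inf,v2:19,v3:inf,v4:0,v5:32,v6:7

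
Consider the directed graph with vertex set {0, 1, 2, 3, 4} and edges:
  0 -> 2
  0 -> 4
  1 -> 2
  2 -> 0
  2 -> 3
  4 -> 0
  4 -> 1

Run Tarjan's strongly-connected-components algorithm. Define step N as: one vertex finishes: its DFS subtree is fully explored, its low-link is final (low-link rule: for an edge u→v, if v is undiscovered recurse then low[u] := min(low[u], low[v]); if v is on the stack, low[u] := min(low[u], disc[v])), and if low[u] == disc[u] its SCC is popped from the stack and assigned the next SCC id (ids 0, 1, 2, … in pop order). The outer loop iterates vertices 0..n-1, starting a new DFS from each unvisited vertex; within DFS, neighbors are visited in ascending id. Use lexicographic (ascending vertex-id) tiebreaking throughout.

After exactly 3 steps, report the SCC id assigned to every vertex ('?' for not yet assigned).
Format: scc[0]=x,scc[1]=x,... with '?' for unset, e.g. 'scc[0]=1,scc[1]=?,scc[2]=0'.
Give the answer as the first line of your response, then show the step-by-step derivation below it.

scc[0]=?,scc[1]=?,scc[2]=?,scc[3]=0,scc[4]=?

step 1: low=(low[0]=0,low[1]=?,low[2]=0,low[3]=2,low[4]=?); scc=(scc[0]=?,scc[1]=?,scc[2]=?,scc[3]=0,scc[4]=?)
step 2: low=(low[0]=0,low[1]=?,low[2]=0,low[3]=2,low[4]=?); scc=(scc[0]=?,scc[1]=?,scc[2]=?,scc[3]=0,scc[4]=?)
step 3: low=(low[0]=0,low[1]=1,low[2]=0,low[3]=2,low[4]=0); scc=(scc[0]=?,scc[1]=?,scc[2]=?,scc[3]=0,scc[4]=?)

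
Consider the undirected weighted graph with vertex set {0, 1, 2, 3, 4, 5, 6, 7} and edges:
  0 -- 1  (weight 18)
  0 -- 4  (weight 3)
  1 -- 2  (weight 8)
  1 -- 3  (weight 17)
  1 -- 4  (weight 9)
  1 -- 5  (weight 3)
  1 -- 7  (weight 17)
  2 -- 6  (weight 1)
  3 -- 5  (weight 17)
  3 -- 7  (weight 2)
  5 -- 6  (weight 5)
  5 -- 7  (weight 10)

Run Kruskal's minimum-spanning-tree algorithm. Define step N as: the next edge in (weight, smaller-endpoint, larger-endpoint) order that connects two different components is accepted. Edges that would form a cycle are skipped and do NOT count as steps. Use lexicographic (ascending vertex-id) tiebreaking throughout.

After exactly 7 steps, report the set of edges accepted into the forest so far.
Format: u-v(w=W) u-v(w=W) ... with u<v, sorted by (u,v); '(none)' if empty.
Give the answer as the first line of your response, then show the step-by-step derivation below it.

0-4(w=3) 1-4(w=9) 1-5(w=3) 2-6(w=1) 3-7(w=2) 5-6(w=5) 5-7(w=10)

step 1: add edge 2-6 (w=1); MST = {2-6(w=1)}
step 2: add edge 3-7 (w=2); MST = {2-6(w=1) 3-7(w=2)}
step 3: add edge 0-4 (w=3); MST = {0-4(w=3) 2-6(w=1) 3-7(w=2)}
step 4: add edge 1-5 (w=3); MST = {0-4(w=3) 1-5(w=3) 2-6(w=1) 3-7(w=2)}
step 5: add edge 5-6 (w=5); MST = {0-4(w=3) 1-5(w=3) 2-6(w=1) 3-7(w=2) 5-6(w=5)}
step 6: add edge 1-4 (w=9); MST = {0-4(w=3) 1-4(w=9) 1-5(w=3) 2-6(w=1) 3-7(w=2) 5-6(w=5)}
step 7: add edge 5-7 (w=10); MST = {0-4(w=3) 1-4(w=9) 1-5(w=3) 2-6(w=1) 3-7(w=2) 5-6(w=5) 5-7(w=10)}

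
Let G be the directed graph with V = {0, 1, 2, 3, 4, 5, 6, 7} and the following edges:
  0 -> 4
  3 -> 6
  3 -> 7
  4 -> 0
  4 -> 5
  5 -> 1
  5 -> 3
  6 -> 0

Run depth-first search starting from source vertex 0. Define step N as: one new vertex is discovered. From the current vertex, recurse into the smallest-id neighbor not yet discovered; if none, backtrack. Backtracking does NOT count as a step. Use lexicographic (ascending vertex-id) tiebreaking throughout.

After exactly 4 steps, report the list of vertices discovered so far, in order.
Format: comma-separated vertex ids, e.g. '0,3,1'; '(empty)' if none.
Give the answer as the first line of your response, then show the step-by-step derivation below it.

0,4,5,1

step 1: discover 0; path=0; order=0
step 2: discover 4; path=0>4; order=0,4
step 3: discover 5; path=0>4>5; order=0,4,5
step 4: discover 1; path=0>4>5>1; order=0,4,5,1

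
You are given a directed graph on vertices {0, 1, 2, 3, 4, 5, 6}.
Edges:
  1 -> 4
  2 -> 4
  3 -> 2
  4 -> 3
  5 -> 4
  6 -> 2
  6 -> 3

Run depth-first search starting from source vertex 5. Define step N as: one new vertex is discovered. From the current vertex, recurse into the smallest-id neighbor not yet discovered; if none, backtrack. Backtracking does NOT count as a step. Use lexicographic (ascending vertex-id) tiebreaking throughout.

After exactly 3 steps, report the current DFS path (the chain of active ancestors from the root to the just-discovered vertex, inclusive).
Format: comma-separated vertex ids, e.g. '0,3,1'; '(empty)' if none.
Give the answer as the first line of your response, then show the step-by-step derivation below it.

5,4,3

step 1: discover 5; path=5; order=5
step 2: discover 4; path=5>4; order=5,4
step 3: discover 3; path=5>4>3; order=5,4,3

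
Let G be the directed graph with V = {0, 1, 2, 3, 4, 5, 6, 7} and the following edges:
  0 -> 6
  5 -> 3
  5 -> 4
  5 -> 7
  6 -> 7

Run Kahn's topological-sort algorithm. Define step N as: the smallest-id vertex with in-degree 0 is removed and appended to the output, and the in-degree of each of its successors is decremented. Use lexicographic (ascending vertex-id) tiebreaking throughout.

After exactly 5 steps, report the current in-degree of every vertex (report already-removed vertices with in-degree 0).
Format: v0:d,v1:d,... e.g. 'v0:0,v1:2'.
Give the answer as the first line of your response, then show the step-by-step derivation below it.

v0:0,v1:0,v2:0,v3:0,v4:0,v5:0,v6:0,v7:1

step 1: output 0; order=[0]; indeg=(0,0,0,1,1,0,0,2)
step 2: output 1; order=[0,1]; indeg=(0,0,0,1,1,0,0,2)
step 3: output 2; order=[0,1,2]; indeg=(0,0,0,1,1,0,0,2)
step 4: output 5; order=[0,1,2,5]; indeg=(0,0,0,0,0,0,0,1)
step 5: output 3; order=[0,1,2,5,3]; indeg=(0,0,0,0,0,0,0,1)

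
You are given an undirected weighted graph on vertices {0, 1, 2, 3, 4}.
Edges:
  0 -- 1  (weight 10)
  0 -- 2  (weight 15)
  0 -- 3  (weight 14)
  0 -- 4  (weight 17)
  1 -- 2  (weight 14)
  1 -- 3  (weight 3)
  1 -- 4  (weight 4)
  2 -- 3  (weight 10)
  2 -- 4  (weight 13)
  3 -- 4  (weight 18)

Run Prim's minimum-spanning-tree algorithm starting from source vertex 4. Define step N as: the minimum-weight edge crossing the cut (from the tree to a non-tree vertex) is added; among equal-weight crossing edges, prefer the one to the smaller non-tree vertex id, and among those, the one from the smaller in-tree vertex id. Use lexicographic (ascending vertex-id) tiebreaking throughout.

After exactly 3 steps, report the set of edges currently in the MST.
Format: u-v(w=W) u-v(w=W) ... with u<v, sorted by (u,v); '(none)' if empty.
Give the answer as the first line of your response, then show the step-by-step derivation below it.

0-1(w=10) 1-3(w=3) 1-4(w=4)

step 1: add edge 1-4 (w=4); MST = {1-4(w=4)}
step 2: add edge 1-3 (w=3); MST = {1-3(w=3) 1-4(w=4)}
step 3: add edge 0-1 (w=10); MST = {0-1(w=10) 1-3(w=3) 1-4(w=4)}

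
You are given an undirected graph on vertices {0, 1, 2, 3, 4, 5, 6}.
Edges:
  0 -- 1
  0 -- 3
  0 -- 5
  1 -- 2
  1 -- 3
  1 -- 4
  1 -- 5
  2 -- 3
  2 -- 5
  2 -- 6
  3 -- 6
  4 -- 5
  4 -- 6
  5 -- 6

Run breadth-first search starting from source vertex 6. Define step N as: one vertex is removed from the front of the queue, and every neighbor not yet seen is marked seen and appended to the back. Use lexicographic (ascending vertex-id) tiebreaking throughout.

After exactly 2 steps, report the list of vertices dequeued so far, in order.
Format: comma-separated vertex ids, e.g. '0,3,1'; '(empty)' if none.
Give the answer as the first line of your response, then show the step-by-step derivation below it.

6,2

step 1: dequeue 6; queue=[2,3,4,5]; order=6
step 2: dequeue 2; queue=[3,4,5,1]; order=6,2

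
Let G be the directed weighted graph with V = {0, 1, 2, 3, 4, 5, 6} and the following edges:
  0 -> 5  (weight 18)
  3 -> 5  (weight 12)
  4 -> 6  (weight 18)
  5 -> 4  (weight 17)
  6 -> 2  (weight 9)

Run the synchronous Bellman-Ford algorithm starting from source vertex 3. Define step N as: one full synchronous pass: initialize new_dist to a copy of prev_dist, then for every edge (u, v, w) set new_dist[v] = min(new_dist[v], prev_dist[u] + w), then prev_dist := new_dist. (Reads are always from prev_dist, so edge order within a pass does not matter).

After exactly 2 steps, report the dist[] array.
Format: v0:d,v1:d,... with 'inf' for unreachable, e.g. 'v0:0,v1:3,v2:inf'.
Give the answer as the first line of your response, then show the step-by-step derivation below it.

v0:inf,v1:inf,v2:inf,v3:0,v4:29,v5:12,v6:inf

step 1: dist = v0:inf,v1:inf,v2:inf,v3:0,v4:inf,v5:12,v6:inf
step 2: dist = v0:inf,v1:inf,v2:inf,v3:0,v4:29,v5:12,v6:inf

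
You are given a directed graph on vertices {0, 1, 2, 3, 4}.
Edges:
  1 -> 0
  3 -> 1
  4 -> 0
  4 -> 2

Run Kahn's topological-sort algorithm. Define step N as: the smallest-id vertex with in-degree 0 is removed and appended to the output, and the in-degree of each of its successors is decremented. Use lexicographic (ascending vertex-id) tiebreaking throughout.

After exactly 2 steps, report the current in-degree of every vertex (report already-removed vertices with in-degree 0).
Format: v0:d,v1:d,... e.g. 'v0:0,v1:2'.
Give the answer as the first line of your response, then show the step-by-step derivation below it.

v0:1,v1:0,v2:1,v3:0,v4:0

step 1: output 3; order=[3]; indeg=(2,0,1,0,0)
step 2: output 1; order=[3,1]; indeg=(1,0,1,0,0)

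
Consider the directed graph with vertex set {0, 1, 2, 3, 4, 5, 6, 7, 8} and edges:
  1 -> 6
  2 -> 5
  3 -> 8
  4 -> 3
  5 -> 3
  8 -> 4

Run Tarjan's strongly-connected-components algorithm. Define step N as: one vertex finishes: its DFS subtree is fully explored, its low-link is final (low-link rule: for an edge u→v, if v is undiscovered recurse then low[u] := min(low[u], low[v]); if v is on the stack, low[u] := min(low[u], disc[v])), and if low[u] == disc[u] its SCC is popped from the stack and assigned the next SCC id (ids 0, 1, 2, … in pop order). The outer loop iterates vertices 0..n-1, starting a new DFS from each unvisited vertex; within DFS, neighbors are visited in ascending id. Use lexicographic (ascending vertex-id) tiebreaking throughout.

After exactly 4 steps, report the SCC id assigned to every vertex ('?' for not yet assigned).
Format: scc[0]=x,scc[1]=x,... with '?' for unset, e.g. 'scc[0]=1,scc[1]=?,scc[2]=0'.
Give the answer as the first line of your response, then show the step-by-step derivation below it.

scc[0]=0,scc[1]=2,scc[2]=?,scc[3]=?,scc[4]=?,scc[5]=?,scc[6]=1,scc[7]=?,scc[8]=?

step 1: low=(low[0]=0,low[1]=?,low[2]=?,low[3]=?,low[4]=?,low[5]=?,low[6]=?,low[7]=?,low[8]=?); scc=(scc[0]=0,scc[1]=?,scc[2]=?,scc[3]=?,scc[4]=?,scc[5]=?,scc[6]=?,scc[7]=?,scc[8]=?)
step 2: low=(low[0]=0,low[1]=1,low[2]=?,low[3]=?,low[4]=?,low[5]=?,low[6]=2,low[7]=?,low[8]=?); scc=(scc[0]=0,scc[1]=?,scc[2]=?,scc[3]=?,scc[4]=?,scc[5]=?,scc[6]=1,scc[7]=?,scc[8]=?)
step 3: low=(low[0]=0,low[1]=1,low[2]=?,low[3]=?,low[4]=?,low[5]=?,low[6]=2,low[7]=?,low[8]=?); scc=(scc[0]=0,scc[1]=2,scc[2]=?,scc[3]=?,scc[4]=?,scc[5]=?,scc[6]=1,scc[7]=?,scc[8]=?)
step 4: low=(low[0]=0,low[1]=1,low[2]=3,low[3]=5,low[4]=5,low[5]=4,low[6]=2,low[7]=?,low[8]=6); scc=(scc[0]=0,scc[1]=2,scc[2]=?,scc[3]=?,scc[4]=?,scc[5]=?,scc[6]=1,scc[7]=?,scc[8]=?)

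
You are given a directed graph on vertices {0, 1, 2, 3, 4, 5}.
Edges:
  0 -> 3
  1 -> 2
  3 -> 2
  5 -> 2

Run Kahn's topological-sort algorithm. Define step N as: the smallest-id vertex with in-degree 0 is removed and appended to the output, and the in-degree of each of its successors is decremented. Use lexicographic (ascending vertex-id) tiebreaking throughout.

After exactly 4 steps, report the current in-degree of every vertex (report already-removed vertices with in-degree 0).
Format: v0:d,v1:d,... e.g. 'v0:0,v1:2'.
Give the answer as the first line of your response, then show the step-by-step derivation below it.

v0:0,v1:0,v2:1,v3:0,v4:0,v5:0

step 1: output 0; order=[0]; indeg=(0,0,3,0,0,0)
step 2: output 1; order=[0,1]; indeg=(0,0,2,0,0,0)
step 3: output 3; order=[0,1,3]; indeg=(0,0,1,0,0,0)
step 4: output 4; order=[0,1,3,4]; indeg=(0,0,1,0,0,0)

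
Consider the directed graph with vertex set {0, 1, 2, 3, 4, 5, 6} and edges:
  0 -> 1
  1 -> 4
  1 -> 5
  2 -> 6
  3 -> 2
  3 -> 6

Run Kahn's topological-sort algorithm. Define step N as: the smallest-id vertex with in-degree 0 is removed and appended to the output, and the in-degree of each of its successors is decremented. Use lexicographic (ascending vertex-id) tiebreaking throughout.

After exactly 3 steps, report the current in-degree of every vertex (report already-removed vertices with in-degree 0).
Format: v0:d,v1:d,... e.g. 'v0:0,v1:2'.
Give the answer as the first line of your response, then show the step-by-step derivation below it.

v0:0,v1:0,v2:0,v3:0,v4:0,v5:0,v6:1

step 1: output 0; order=[0]; indeg=(0,0,1,0,1,1,2)
step 2: output 1; order=[0,1]; indeg=(0,0,1,0,0,0,2)
step 3: output 3; order=[0,1,3]; indeg=(0,0,0,0,0,0,1)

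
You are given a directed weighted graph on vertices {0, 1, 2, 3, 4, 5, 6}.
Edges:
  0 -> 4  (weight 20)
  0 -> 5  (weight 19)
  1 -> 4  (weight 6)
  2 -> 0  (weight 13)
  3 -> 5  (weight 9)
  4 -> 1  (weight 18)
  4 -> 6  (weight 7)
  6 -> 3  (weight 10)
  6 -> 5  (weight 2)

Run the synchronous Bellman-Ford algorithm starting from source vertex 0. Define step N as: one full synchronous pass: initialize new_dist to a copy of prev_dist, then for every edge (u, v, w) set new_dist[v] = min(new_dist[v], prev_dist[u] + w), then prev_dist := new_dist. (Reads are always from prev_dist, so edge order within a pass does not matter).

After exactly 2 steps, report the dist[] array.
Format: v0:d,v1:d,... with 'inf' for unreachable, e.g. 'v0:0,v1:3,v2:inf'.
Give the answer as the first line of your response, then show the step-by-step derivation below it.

v0:0,v1:38,v2:inf,v3:inf,v4:20,v5:19,v6:27

step 1: dist = v0:0,v1:inf,v2:inf,v3:inf,v4:20,v5:19,v6:inf
step 2: dist = v0:0,v1:38,v2:inf,v3:inf,v4:20,v5:19,v6:27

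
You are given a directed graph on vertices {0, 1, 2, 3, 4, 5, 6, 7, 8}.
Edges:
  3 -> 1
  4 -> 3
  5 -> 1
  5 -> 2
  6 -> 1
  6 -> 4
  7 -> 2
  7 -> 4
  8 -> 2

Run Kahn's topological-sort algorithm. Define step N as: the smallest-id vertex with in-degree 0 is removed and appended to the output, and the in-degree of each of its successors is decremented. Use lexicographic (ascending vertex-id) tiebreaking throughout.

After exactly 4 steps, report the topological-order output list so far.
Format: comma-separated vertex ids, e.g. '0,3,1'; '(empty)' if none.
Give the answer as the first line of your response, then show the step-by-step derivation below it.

0,5,6,7

step 1: output 0; order=[0]; indeg=(0,3,3,1,2,0,0,0,0)
step 2: output 5; order=[0,5]; indeg=(0,2,2,1,2,0,0,0,0)
step 3: output 6; order=[0,5,6]; indeg=(0,1,2,1,1,0,0,0,0)
step 4: output 7; order=[0,5,6,7]; indeg=(0,1,1,1,0,0,0,0,0)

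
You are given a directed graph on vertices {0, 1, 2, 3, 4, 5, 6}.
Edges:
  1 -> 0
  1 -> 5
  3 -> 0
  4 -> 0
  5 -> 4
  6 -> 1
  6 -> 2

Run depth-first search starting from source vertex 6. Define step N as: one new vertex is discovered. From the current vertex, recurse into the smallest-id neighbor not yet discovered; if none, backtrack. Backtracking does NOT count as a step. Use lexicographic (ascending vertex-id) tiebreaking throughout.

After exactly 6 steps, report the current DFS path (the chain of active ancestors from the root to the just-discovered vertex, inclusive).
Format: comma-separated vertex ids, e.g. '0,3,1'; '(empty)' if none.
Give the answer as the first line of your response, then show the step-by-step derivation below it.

6,2

step 1: discover 6; path=6; order=6
step 2: discover 1; path=6>1; order=6,1
step 3: discover 0; path=6>1>0; order=6,1,0
step 4: discover 5; path=6>1>5; order=6,1,0,5
step 5: discover 4; path=6>1>5>4; order=6,1,0,5,4
step 6: discover 2; path=6>2; order=6,1,0,5,4,2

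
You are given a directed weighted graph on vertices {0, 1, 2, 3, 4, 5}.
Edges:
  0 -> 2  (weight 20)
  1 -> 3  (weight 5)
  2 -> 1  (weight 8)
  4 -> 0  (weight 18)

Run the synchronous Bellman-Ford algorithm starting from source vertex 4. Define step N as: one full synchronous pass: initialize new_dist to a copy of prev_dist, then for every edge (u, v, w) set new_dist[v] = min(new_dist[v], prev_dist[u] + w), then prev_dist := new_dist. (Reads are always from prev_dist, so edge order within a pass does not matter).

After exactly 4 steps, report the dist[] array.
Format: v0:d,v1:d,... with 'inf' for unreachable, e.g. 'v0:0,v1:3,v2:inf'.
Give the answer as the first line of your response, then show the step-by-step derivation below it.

v0:18,v1:46,v2:38,v3:51,v4:0,v5:inf

step 1: dist = v0:18,v1:inf,v2:inf,v3:inf,v4:0,v5:inf
step 2: dist = v0:18,v1:inf,v2:38,v3:inf,v4:0,v5:inf
step 3: dist = v0:18,v1:46,v2:38,v3:inf,v4:0,v5:inf
step 4: dist = v0:18,v1:46,v2:38,v3:51,v4:0,v5:inf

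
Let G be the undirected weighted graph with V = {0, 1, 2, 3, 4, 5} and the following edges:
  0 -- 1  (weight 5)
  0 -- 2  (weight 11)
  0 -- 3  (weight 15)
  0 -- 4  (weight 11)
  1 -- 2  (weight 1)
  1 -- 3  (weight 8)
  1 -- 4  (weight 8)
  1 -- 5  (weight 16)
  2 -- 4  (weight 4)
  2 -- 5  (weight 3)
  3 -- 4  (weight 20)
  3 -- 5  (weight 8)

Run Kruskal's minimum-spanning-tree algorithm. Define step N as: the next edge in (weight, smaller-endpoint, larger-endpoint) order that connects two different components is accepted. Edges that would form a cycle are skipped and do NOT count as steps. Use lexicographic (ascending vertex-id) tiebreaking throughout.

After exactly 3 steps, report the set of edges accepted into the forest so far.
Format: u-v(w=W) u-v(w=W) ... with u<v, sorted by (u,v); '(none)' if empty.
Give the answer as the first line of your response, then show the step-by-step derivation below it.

1-2(w=1) 2-4(w=4) 2-5(w=3)

step 1: add edge 1-2 (w=1); MST = {1-2(w=1)}
step 2: add edge 2-5 (w=3); MST = {1-2(w=1) 2-5(w=3)}
step 3: add edge 2-4 (w=4); MST = {1-2(w=1) 2-4(w=4) 2-5(w=3)}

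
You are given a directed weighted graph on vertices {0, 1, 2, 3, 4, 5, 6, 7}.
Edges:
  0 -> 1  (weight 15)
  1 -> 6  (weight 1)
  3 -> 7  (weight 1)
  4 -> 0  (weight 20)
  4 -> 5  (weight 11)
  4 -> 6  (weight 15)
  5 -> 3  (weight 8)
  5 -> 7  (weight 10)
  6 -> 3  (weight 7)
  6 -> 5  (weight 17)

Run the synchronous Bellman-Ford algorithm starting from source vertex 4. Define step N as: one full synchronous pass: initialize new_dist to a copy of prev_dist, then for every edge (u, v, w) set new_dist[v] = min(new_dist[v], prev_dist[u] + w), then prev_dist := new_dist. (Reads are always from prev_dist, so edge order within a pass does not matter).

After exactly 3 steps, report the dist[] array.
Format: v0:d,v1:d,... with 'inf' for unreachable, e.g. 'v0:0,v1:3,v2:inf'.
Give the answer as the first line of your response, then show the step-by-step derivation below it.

v0:20,v1:35,v2:inf,v3:19,v4:0,v5:11,v6:15,v7:20

step 1: dist = v0:20,v1:inf,v2:inf,v3:inf,v4:0,v5:11,v6:15,v7:inf
step 2: dist = v0:20,v1:35,v2:inf,v3:19,v4:0,v5:11,v6:15,v7:21
step 3: dist = v0:20,v1:35,v2:inf,v3:19,v4:0,v5:11,v6:15,v7:20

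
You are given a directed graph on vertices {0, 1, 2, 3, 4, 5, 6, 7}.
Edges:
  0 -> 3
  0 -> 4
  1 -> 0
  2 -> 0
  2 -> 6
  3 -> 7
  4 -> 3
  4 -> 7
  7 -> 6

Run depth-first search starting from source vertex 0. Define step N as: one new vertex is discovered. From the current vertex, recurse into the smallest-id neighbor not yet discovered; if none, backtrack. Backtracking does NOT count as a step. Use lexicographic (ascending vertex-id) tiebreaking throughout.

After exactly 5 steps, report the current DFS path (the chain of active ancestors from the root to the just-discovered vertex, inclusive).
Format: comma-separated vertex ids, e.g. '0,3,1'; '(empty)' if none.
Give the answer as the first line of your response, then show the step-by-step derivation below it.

0,4

step 1: discover 0; path=0; order=0
step 2: discover 3; path=0>3; order=0,3
step 3: discover 7; path=0>3>7; order=0,3,7
step 4: discover 6; path=0>3>7>6; order=0,3,7,6
step 5: discover 4; path=0>4; order=0,3,7,6,4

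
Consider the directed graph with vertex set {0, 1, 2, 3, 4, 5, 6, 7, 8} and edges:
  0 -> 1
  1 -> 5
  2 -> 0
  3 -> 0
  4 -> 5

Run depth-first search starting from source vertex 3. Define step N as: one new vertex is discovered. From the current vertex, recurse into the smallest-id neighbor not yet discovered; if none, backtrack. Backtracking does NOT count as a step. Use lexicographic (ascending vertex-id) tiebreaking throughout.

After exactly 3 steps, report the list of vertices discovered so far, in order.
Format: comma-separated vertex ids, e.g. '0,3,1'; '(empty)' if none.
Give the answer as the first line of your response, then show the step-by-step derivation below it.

3,0,1

step 1: discover 3; path=3; order=3
step 2: discover 0; path=3>0; order=3,0
step 3: discover 1; path=3>0>1; order=3,0,1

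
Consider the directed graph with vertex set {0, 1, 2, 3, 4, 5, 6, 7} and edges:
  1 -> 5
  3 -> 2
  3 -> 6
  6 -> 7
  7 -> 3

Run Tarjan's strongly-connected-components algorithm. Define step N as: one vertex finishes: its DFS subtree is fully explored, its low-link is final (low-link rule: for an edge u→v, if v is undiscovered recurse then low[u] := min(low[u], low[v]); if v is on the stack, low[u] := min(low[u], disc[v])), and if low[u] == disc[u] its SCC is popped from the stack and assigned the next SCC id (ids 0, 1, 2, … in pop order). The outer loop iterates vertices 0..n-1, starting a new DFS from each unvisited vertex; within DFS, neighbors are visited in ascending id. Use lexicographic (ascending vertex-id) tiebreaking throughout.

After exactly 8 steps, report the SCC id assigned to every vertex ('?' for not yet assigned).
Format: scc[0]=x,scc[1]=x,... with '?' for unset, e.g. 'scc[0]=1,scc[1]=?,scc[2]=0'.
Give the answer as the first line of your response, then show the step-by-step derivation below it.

scc[0]=0,scc[1]=2,scc[2]=3,scc[3]=4,scc[4]=5,scc[5]=1,scc[6]=4,scc[7]=4

step 1: low=(low[0]=0,low[1]=?,low[2]=?,low[3]=?,low[4]=?,low[5]=?,low[6]=?,low[7]=?); scc=(scc[0]=0,scc[1]=?,scc[2]=?,scc[3]=?,scc[4]=?,scc[5]=?,scc[6]=?,scc[7]=?)
step 2: low=(low[0]=0,low[1]=1,low[2]=?,low[3]=?,low[4]=?,low[5]=2,low[6]=?,low[7]=?); scc=(scc[0]=0,scc[1]=?,scc[2]=?,scc[3]=?,scc[4]=?,scc[5]=1,scc[6]=?,scc[7]=?)
step 3: low=(low[0]=0,low[1]=1,low[2]=?,low[3]=?,low[4]=?,low[5]=2,low[6]=?,low[7]=?); scc=(scc[0]=0,scc[1]=2,scc[2]=?,scc[3]=?,scc[4]=?,scc[5]=1,scc[6]=?,scc[7]=?)
step 4: low=(low[0]=0,low[1]=1,low[2]=3,low[3]=?,low[4]=?,low[5]=2,low[6]=?,low[7]=?); scc=(scc[0]=0,scc[1]=2,scc[2]=3,scc[3]=?,scc[4]=?,scc[5]=1,scc[6]=?,scc[7]=?)
step 5: low=(low[0]=0,low[1]=1,low[2]=3,low[3]=4,low[4]=?,low[5]=2,low[6]=5,low[7]=4); scc=(scc[0]=0,scc[1]=2,scc[2]=3,scc[3]=?,scc[4]=?,scc[5]=1,scc[6]=?,scc[7]=?)
step 6: low=(low[0]=0,low[1]=1,low[2]=3,low[3]=4,low[4]=?,low[5]=2,low[6]=4,low[7]=4); scc=(scc[0]=0,scc[1]=2,scc[2]=3,scc[3]=?,scc[4]=?,scc[5]=1,scc[6]=?,scc[7]=?)
step 7: low=(low[0]=0,low[1]=1,low[2]=3,low[3]=4,low[4]=?,low[5]=2,low[6]=4,low[7]=4); scc=(scc[0]=0,scc[1]=2,scc[2]=3,scc[3]=4,scc[4]=?,scc[5]=1,scc[6]=4,scc[7]=4)
step 8: low=(low[0]=0,low[1]=1,low[2]=3,low[3]=4,low[4]=7,low[5]=2,low[6]=4,low[7]=4); scc=(scc[0]=0,scc[1]=2,scc[2]=3,scc[3]=4,scc[4]=5,scc[5]=1,scc[6]=4,scc[7]=4)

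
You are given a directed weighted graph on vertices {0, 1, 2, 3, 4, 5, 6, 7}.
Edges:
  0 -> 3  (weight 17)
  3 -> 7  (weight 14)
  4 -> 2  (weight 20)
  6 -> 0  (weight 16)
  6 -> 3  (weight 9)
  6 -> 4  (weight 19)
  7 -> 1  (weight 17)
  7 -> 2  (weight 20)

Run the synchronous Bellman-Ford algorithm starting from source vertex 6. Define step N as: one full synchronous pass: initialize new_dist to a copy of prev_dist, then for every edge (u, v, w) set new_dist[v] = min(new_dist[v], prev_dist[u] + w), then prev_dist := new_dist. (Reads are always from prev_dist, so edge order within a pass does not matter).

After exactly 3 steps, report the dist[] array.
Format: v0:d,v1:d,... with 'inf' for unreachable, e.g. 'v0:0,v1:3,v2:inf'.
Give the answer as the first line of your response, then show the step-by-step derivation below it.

v0:16,v1:40,v2:39,v3:9,v4:19,v5:inf,v6:0,v7:23

step 1: dist = v0:16,v1:inf,v2:inf,v3:9,v4:19,v5:inf,v6:0,v7:inf
step 2: dist = v0:16,v1:inf,v2:39,v3:9,v4:19,v5:inf,v6:0,v7:23
step 3: dist = v0:16,v1:40,v2:39,v3:9,v4:19,v5:inf,v6:0,v7:23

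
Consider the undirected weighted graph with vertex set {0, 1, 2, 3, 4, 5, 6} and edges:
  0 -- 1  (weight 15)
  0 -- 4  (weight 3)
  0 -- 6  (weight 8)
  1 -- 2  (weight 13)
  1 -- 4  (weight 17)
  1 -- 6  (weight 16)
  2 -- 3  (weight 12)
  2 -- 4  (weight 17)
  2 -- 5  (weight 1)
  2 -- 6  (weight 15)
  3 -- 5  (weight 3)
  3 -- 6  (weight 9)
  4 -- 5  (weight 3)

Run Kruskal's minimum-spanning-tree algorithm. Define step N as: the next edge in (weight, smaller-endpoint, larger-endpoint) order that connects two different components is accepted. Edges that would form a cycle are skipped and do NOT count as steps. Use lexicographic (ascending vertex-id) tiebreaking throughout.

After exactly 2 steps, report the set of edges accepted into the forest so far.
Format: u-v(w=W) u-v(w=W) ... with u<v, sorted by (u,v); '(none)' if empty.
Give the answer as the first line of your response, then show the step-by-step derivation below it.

0-4(w=3) 2-5(w=1)

step 1: add edge 2-5 (w=1); MST = {2-5(w=1)}
step 2: add edge 0-4 (w=3); MST = {0-4(w=3) 2-5(w=1)}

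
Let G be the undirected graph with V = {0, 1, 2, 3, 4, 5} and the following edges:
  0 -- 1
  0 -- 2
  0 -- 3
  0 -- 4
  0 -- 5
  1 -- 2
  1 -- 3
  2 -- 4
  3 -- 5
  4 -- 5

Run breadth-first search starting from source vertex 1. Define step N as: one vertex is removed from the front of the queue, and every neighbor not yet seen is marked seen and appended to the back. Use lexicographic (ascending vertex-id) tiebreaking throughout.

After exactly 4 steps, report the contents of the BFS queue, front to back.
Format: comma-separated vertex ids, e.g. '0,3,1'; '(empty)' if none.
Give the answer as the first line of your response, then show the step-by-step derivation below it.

4,5

step 1: dequeue 1; queue=[0,2,3]; order=1
step 2: dequeue 0; queue=[2,3,4,5]; order=1,0
step 3: dequeue 2; queue=[3,4,5]; order=1,0,2
step 4: dequeue 3; queue=[4,5]; order=1,0,2,3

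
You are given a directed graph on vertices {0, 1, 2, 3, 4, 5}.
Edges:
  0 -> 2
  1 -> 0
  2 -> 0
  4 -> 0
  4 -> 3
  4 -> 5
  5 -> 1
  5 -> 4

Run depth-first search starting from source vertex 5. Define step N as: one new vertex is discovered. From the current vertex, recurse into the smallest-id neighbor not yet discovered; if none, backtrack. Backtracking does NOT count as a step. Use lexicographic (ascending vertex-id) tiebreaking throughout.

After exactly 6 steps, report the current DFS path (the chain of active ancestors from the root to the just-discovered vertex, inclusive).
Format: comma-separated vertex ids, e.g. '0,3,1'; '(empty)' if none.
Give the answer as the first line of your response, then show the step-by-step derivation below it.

5,4,3

step 1: discover 5; path=5; order=5
step 2: discover 1; path=5>1; order=5,1
step 3: discover 0; path=5>1>0; order=5,1,0
step 4: discover 2; path=5>1>0>2; order=5,1,0,2
step 5: discover 4; path=5>4; order=5,1,0,2,4
step 6: discover 3; path=5>4>3; order=5,1,0,2,4,3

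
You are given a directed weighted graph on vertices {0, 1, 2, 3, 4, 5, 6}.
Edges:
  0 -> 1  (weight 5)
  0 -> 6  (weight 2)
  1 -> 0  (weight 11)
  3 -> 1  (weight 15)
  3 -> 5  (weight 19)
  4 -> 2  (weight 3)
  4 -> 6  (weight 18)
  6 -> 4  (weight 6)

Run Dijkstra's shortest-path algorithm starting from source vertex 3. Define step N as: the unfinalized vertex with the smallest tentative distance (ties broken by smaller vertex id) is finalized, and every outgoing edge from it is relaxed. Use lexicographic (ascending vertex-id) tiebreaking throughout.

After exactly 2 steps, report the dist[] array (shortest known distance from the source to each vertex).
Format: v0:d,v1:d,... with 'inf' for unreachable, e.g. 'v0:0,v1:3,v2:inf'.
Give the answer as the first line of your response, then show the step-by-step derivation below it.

v0:26,v1:15,v2:inf,v3:0,v4:inf,v5:19,v6:inf

step 1: dist = v0:inf,v1:15,v2:inf,v3:0,v4:inf,v5:19,v6:inf
step 2: dist = v0:26,v1:15,v2:inf,v3:0,v4:inf,v5:19,v6:inf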